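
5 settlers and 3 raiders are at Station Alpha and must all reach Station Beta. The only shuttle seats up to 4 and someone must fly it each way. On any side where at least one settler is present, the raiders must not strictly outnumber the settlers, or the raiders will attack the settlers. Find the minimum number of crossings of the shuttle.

Counting alone: each trip to Station Beta takes at most 4 across and each return brings at least 1 back, so after t trips out (and t−1 returns) at most 4t − (t−1) of the 8 are across; that first reaches 8 at t = 3, so at least 5 crossings are needed.
The plan below uses exactly 5 crossings, so it is optimal:
1. 2 raiders → Station Beta.  (Station Alpha: 5S 1R; Station Beta: 0S 2R)
2. 1 raider ← Station Alpha.  (Station Alpha: 5S 2R; Station Beta: 0S 1R)
3. 3 settlers and 1 raider → Station Beta.  (Station Alpha: 2S 1R; Station Beta: 3S 2R)
4. 1 raider ← Station Alpha.  (Station Alpha: 2S 2R; Station Beta: 3S 1R)
5. 2 settlers and 2 raiders → Station Beta.  (Station Alpha: 0S 0R; Station Beta: 5S 3R)

5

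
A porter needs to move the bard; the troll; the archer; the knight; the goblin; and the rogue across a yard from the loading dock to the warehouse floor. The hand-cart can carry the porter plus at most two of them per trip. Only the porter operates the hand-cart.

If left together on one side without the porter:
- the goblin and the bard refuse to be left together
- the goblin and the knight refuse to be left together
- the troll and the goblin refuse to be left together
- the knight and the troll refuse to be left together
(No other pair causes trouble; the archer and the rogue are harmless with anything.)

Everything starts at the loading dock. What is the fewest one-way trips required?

Counting alone: the porter can take at most 2 across per trip to the warehouse floor, so moving all 6 needs at least 3 loaded trips out, with a return between consecutive ones — at least 5 crossings.
The safety rule pushes this higher. Following every safe sequence of crossings, the most of the 6 that can be at the warehouse floor as the hand-cart arrives there on crossings 5, 7 is 4, 5 respectively — never all 6.
So no plan with fewer than 9 crossings exists, and this one achieves 9:
1. Porter goes to the warehouse floor with the goblin and the troll.  [the loading dock: the archer, the bard, the knight, the rogue | the warehouse floor: the goblin, the troll]
2. Porter goes back to the loading dock with the troll.  [the loading dock: the archer, the bard, the knight, the rogue, the troll | the warehouse floor: the goblin]
3. Porter goes to the warehouse floor with the bard and the troll.  [the loading dock: the archer, the knight, the rogue | the warehouse floor: the bard, the goblin, the troll]
4. Porter goes back to the loading dock with the goblin.  [the loading dock: the archer, the goblin, the knight, the rogue | the warehouse floor: the bard, the troll]
5. Porter goes to the warehouse floor with the archer and the knight.  [the loading dock: the goblin, the rogue | the warehouse floor: the archer, the bard, the knight, the troll]
6. Porter goes back to the loading dock with the troll.  [the loading dock: the goblin, the rogue, the troll | the warehouse floor: the archer, the bard, the knight]
7. Porter goes to the warehouse floor with the rogue and the troll.  [the loading dock: the goblin | the warehouse floor: the archer, the bard, the knight, the rogue, the troll]
8. Porter goes back to the loading dock with the troll.  [the loading dock: the goblin, the troll | the warehouse floor: the archer, the bard, the knight, the rogue]
9. Porter goes to the warehouse floor with the goblin and the troll.  [the loading dock: — | the warehouse floor: the archer, the bard, the goblin, the knight, the rogue, the troll]

9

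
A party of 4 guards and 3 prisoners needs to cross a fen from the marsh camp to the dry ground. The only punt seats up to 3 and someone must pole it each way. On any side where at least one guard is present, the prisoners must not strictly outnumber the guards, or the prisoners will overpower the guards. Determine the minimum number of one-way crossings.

Counting alone: each trip to the dry ground takes at most 3 across and each return brings at least 1 back, so after t trips out (and t−1 returns) at most 3t − (t−1) of the 7 are across; that first reaches 7 at t = 3, so at least 5 crossings are needed.
The plan below uses exactly 5 crossings, so it is optimal:
1. 3 prisoners → the dry ground.  (the marsh camp: 4G 0P; the dry ground: 0G 3P)
2. 1 prisoner ← the marsh camp.  (the marsh camp: 4G 1P; the dry ground: 0G 2P)
3. 3 guards → the dry ground.  (the marsh camp: 1G 1P; the dry ground: 3G 2P)
4. 1 guard ← the marsh camp.  (the marsh camp: 2G 1P; the dry ground: 2G 2P)
5. 2 guards and 1 prisoner → the dry ground.  (the marsh camp: 0G 0P; the dry ground: 4G 3P)

5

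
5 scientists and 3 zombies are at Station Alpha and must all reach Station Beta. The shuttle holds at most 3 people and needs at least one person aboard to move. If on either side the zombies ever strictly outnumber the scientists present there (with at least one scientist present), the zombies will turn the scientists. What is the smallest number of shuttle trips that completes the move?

7

Counting alone: each trip to Station Beta takes at most 3 across and each return brings at least 1 back, so after t trips out (and t−1 returns) at most 3t − (t−1) of the 8 are across; that first reaches 8 at t = 4, so at least 7 crossings are needed.
The plan below uses exactly 7 crossings, so it is optimal:
1. 2 zombies → Station Beta.  (Station Alpha: 5S 1Z; Station Beta: 0S 2Z)
2. 1 zombie ← Station Alpha.  (Station Alpha: 5S 2Z; Station Beta: 0S 1Z)
3. 2 scientists and 1 zombie → Station Beta.  (Station Alpha: 3S 1Z; Station Beta: 2S 2Z)
4. 1 zombie ← Station Alpha.  (Station Alpha: 3S 2Z; Station Beta: 2S 1Z)
5. 1 scientist and 2 zombies → Station Beta.  (Station Alpha: 2S 0Z; Station Beta: 3S 3Z)
6. 1 zombie ← Station Alpha.  (Station Alpha: 2S 1Z; Station Beta: 3S 2Z)
7. 2 scientists and 1 zombie → Station Beta.  (Station Alpha: 0S 0Z; Station Beta: 5S 3Z)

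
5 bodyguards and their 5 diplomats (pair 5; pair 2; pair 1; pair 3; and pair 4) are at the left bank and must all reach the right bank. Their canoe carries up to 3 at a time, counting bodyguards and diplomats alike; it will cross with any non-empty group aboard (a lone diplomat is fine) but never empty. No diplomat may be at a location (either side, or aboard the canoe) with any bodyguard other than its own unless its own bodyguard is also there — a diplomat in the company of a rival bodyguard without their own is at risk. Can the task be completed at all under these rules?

1. bodyguard 5 and diplomat 5 cross → the right bank.
2. bodyguard 5 crosses ← the left bank.
3. diplomat 1, diplomat 2, and diplomat 3 cross → the right bank.
4. diplomat 5 crosses ← the left bank.
5. bodyguard 1, bodyguard 2, and bodyguard 3 cross → the right bank.
6. bodyguard 2 and diplomat 2 cross ← the left bank.
7. bodyguard 2, bodyguard 4, and bodyguard 5 cross → the right bank.
8. diplomat 1 crosses ← the left bank.
9. diplomat 2 and diplomat 5 cross → the right bank.
10. diplomat 5 crosses ← the left bank.
11. diplomat 1, diplomat 4, and diplomat 5 cross → the right bank.

Yes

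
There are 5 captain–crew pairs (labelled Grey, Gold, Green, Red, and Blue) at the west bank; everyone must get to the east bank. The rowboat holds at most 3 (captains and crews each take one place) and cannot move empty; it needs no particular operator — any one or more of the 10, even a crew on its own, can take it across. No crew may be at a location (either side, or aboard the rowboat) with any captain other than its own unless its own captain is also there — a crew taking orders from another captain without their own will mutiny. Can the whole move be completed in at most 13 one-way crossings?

Yes

Yes — this plan uses 11 crossings (≤ 13):
1. captain Grey and crew Grey cross → the east bank.
2. captain Grey crosses ← the west bank.
3. crew Gold, crew Green, and crew Red cross → the east bank.
4. crew Grey crosses ← the west bank.
5. captain Gold, captain Green, and captain Red cross → the east bank.
6. captain Gold and crew Gold cross ← the west bank.
7. captain Blue, captain Gold, and captain Grey cross → the east bank.
8. crew Green crosses ← the west bank.
9. crew Gold and crew Grey cross → the east bank.
10. crew Grey crosses ← the west bank.
11. crew Blue, crew Green, and crew Grey cross → the east bank.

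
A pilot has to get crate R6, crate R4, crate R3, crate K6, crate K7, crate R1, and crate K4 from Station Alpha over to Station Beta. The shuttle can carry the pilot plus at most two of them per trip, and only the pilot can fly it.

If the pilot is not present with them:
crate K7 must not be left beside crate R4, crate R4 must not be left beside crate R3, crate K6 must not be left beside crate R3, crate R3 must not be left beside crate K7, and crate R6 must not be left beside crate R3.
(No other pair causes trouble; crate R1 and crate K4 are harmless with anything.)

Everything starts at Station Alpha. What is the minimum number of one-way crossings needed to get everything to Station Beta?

11

Counting alone: the pilot can take at most 2 across per trip to Station Beta, so moving all 7 needs at least 4 loaded trips out, with a return between consecutive ones — at least 7 crossings.
The safety rule pushes this higher. Following every safe sequence of crossings, the most of the 7 that can be at Station Beta as the shuttle arrives there on crossings 7, 9 is 5, 6 respectively — never all 7.
So no plan with fewer than 11 crossings exists, and this one achieves 11:
1. Pilot goes to Station Beta with crate R3 and crate R4.
2. Pilot goes back to Station Alpha with crate R4.
3. Pilot goes to Station Beta with crate R4 and crate R6.
4. Pilot goes back to Station Alpha with crate R3.
5. Pilot goes to Station Beta with crate K6 and crate R3.
6. Pilot goes back to Station Alpha with crate R3.
7. Pilot goes to Station Beta with crate R1 and crate R3.
8. Pilot goes back to Station Alpha with crate R3.
9. Pilot goes to Station Beta with crate K4 and crate R3.
10. Pilot goes back to Station Alpha with crate R3.
11. Pilot goes to Station Beta with crate K7 and crate R3.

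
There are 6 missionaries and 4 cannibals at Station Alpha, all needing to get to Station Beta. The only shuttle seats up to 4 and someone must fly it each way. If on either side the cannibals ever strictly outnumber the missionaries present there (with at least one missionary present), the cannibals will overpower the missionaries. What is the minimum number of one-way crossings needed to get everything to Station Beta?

5

Counting alone: each trip to Station Beta takes at most 4 across and each return brings at least 1 back, so after t trips out (and t−1 returns) at most 4t − (t−1) of the 10 are across; that first reaches 10 at t = 3, so at least 5 crossings are needed.
The plan below uses exactly 5 crossings, so it is optimal:
1. 4 cannibals → Station Beta.  (Station Alpha: 6M 0C; Station Beta: 0M 4C)
2. 1 cannibal ← Station Alpha.  (Station Alpha: 6M 1C; Station Beta: 0M 3C)
3. 4 missionaries → Station Beta.  (Station Alpha: 2M 1C; Station Beta: 4M 3C)
4. 1 cannibal ← Station Alpha.  (Station Alpha: 2M 2C; Station Beta: 4M 2C)
5. 2 missionaries and 2 cannibals → Station Beta.  (Station Alpha: 0M 0C; Station Beta: 6M 4C)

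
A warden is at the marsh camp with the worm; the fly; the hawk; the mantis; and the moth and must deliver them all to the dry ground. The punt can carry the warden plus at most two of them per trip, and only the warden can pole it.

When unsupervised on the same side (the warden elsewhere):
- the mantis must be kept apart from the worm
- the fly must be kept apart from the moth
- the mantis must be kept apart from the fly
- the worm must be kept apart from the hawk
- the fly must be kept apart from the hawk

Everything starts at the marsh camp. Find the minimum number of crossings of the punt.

7

Counting alone: the warden can take at most 2 across per trip to the dry ground, so moving all 5 needs at least 3 loaded trips out, with a return between consecutive ones — at least 5 crossings.
The safety rule pushes this higher. Following every safe sequence of crossings, the most of the 5 that can be at the dry ground as the punt arrives there on crossing 5 is 4 — never all 5.
So no plan with fewer than 7 crossings exists, and this one achieves 7:
1. Warden goes to the dry ground with the fly and the worm.  [the marsh camp: the hawk, the mantis, the moth | the dry ground: the fly, the worm]
2. Warden goes back to the marsh camp alone.  [the marsh camp: the hawk, the mantis, the moth | the dry ground: the fly, the worm]
3. Warden goes to the dry ground with the hawk.  [the marsh camp: the mantis, the moth | the dry ground: the fly, the hawk, the worm]
4. Warden goes back to the marsh camp with the fly and the worm.  [the marsh camp: the fly, the mantis, the moth, the worm | the dry ground: the hawk]
5. Warden goes to the dry ground with the mantis and the moth.  [the marsh camp: the fly, the worm | the dry ground: the hawk, the mantis, the moth]
6. Warden goes back to the marsh camp alone.  [the marsh camp: the fly, the worm | the dry ground: the hawk, the mantis, the moth]
7. Warden goes to the dry ground with the fly and the worm.  [the marsh camp: — | the dry ground: the fly, the hawk, the mantis, the moth, the worm]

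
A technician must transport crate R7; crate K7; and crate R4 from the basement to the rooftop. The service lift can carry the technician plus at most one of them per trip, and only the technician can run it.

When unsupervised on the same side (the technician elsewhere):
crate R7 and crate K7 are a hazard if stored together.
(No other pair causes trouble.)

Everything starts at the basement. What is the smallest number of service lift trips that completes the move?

Counting alone: the technician can take at most 1 across per trip to the rooftop, so moving all 3 needs at least 3 loaded trips out, with a return between consecutive ones — at least 5 crossings.
The plan below uses exactly 5 crossings, so it is optimal:
1. Technician goes to the rooftop with crate R7.
2. Technician goes back to the basement alone.
3. Technician goes to the rooftop with crate R4.
4. Technician goes back to the basement alone.
5. Technician goes to the rooftop with crate K7.

5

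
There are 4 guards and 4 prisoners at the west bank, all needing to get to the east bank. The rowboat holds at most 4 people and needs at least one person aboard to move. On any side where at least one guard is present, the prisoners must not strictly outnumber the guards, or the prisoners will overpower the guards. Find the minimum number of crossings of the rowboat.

5

Counting alone: each trip to the east bank takes at most 4 across and each return brings at least 1 back, so after t trips out (and t−1 returns) at most 4t − (t−1) of the 8 are across; that first reaches 8 at t = 3, so at least 5 crossings are needed.
The plan below uses exactly 5 crossings, so it is optimal:
1. 2 prisoners → the east bank.  (the west bank: 4G 2P; the east bank: 0G 2P)
2. 1 prisoner ← the west bank.  (the west bank: 4G 3P; the east bank: 0G 1P)
3. 4 guards → the east bank.  (the west bank: 0G 3P; the east bank: 4G 1P)
4. 1 prisoner ← the west bank.  (the west bank: 0G 4P; the east bank: 4G 0P)
5. 4 prisoners → the east bank.  (the west bank: 0G 0P; the east bank: 4G 4P)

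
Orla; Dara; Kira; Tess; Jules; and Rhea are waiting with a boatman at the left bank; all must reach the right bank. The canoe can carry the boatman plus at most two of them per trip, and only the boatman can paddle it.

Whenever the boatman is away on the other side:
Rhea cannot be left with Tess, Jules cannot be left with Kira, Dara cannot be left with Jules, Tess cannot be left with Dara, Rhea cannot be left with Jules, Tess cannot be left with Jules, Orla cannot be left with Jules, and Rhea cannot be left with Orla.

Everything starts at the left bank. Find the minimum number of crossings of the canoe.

impossible

Whatever the first load, the items left behind include a forbidden pair without the boatman. No opening move is safe, so no plan exists.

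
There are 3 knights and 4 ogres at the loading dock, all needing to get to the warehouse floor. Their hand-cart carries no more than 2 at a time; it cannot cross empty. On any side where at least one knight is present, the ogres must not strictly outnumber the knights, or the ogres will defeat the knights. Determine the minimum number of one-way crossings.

The ogres already outnumber the knights at the loading dock before anyone moves, so the starting position itself is disallowed.

impossible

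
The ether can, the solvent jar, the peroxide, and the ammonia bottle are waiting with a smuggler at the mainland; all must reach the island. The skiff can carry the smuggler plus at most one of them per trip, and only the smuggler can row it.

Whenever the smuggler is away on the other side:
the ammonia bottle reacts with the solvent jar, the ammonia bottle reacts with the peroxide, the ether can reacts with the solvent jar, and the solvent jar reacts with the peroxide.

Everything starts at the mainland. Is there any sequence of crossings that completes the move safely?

No

Whatever the first load, the items left behind include a forbidden pair without the smuggler. No opening move is safe, so no plan exists.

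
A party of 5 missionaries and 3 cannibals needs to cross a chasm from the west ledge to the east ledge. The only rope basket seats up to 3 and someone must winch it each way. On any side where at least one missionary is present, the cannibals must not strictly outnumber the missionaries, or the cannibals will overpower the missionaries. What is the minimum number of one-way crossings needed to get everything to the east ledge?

7

Counting alone: each trip to the east ledge takes at most 3 across and each return brings at least 1 back, so after t trips out (and t−1 returns) at most 3t − (t−1) of the 8 are across; that first reaches 8 at t = 4, so at least 7 crossings are needed.
The plan below uses exactly 7 crossings, so it is optimal:
1. 2 cannibals → the east ledge.  (the west ledge: 5M 1C; the east ledge: 0M 2C)
2. 1 cannibal ← the west ledge.  (the west ledge: 5M 2C; the east ledge: 0M 1C)
3. 2 missionaries and 1 cannibal → the east ledge.  (the west ledge: 3M 1C; the east ledge: 2M 2C)
4. 1 cannibal ← the west ledge.  (the west ledge: 3M 2C; the east ledge: 2M 1C)
5. 1 missionary and 2 cannibals → the east ledge.  (the west ledge: 2M 0C; the east ledge: 3M 3C)
6. 1 cannibal ← the west ledge.  (the west ledge: 2M 1C; the east ledge: 3M 2C)
7. 2 missionaries and 1 cannibal → the east ledge.  (the west ledge: 0M 0C; the east ledge: 5M 3C)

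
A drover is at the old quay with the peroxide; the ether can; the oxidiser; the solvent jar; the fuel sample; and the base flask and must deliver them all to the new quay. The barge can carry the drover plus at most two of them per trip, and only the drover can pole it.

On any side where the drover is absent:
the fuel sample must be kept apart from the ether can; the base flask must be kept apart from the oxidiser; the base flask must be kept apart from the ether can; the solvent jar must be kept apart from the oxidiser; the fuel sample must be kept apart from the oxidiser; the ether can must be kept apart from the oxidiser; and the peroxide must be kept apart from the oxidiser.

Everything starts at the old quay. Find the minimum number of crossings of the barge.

9

Counting alone: the drover can take at most 2 across per trip to the new quay, so moving all 6 needs at least 3 loaded trips out, with a return between consecutive ones — at least 5 crossings.
The safety rule pushes this higher. Following every safe sequence of crossings, the most of the 6 that can be at the new quay as the barge arrives there on crossings 5, 7 is 4, 5 respectively — never all 6.
So no plan with fewer than 9 crossings exists, and this one achieves 9:
1. Drover goes to the new quay with the ether can and the oxidiser.
2. Drover goes back to the old quay with the ether can.
3. Drover goes to the new quay with the ether can and the peroxide.
4. Drover goes back to the old quay with the oxidiser.
5. Drover goes to the new quay with the oxidiser and the solvent jar.
6. Drover goes back to the old quay with the oxidiser.
7. Drover goes to the new quay with the base flask and the fuel sample.
8. Drover goes back to the old quay with the ether can.
9. Drover goes to the new quay with the ether can and the oxidiser.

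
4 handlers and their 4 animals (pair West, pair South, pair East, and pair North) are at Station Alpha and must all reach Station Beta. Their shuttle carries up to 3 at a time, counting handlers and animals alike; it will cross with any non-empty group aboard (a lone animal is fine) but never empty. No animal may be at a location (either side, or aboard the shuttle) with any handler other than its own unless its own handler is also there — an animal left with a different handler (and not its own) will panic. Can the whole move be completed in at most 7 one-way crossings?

Counting alone: each trip to Station Beta takes at most 3 across and each return brings at least 1 back, so after t trips out (and t−1 returns) at most 3t − (t−1) of the 8 are across; that first reaches 8 at t = 4, so at least 7 crossings are needed.
The safety rule pushes this higher. Following every safe sequence of crossings, the most of the 8 that can be at Station Beta as the shuttle arrives there on crossing 7 is 7 — never all 8.
So the move cannot be finished within 7 crossings. (The shortest complete plan takes 9:)
1. animal West and handler West cross → Station Beta.
2. handler West crosses ← Station Alpha.
3. animal South, handler South, and handler West cross → Station Beta.
4. animal West and handler West cross ← Station Alpha.
5. handler East, handler North, and handler West cross → Station Beta.
6. animal South crosses ← Station Alpha.
7. animal South and animal West cross → Station Beta.
8. animal West crosses ← Station Alpha.
9. animal East, animal North, and animal West cross → Station Beta.

No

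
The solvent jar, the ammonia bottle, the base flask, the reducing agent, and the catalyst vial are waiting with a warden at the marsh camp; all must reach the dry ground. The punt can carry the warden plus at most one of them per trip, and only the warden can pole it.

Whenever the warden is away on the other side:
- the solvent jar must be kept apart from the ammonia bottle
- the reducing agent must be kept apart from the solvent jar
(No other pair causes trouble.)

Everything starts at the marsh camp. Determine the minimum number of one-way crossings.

11

Counting alone: the warden can take at most 1 across per trip to the dry ground, so moving all 5 needs at least 5 loaded trips out, with a return between consecutive ones — at least 9 crossings.
The safety rule pushes this higher. Following every safe sequence of crossings, the most of the 5 that can be at the dry ground as the punt arrives there on crossing 9 is 4 — never all 5.
So no plan with fewer than 11 crossings exists, and this one achieves 11:
1. Warden goes to the dry ground with the solvent jar.
2. Warden goes back to the marsh camp alone.
3. Warden goes to the dry ground with the ammonia bottle.
4. Warden goes back to the marsh camp with the solvent jar.
5. Warden goes to the dry ground with the reducing agent.
6. Warden goes back to the marsh camp alone.
7. Warden goes to the dry ground with the base flask.
8. Warden goes back to the marsh camp alone.
9. Warden goes to the dry ground with the catalyst vial.
10. Warden goes back to the marsh camp alone.
11. Warden goes to the dry ground with the solvent jar.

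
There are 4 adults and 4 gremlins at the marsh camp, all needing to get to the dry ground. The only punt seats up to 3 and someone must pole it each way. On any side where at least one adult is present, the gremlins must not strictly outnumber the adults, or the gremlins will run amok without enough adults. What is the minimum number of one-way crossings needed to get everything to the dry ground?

9

Counting alone: each trip to the dry ground takes at most 3 across and each return brings at least 1 back, so after t trips out (and t−1 returns) at most 3t − (t−1) of the 8 are across; that first reaches 8 at t = 4, so at least 7 crossings are needed.
The safety rule pushes this higher. Following every safe sequence of crossings, the most of the 8 that can be at the dry ground as the punt arrives there on crossing 7 is 7 — never all 8.
So no plan with fewer than 9 crossings exists, and this one achieves 9:
1. 2 gremlins → the dry ground.  (the marsh camp: 4A 2G; the dry ground: 0A 2G)
2. 1 gremlin ← the marsh camp.  (the marsh camp: 4A 3G; the dry ground: 0A 1G)
3. 3 gremlins → the dry ground.  (the marsh camp: 4A 0G; the dry ground: 0A 4G)
4. 1 gremlin ← the marsh camp.  (the marsh camp: 4A 1G; the dry ground: 0A 3G)
5. 3 adults → the dry ground.  (the marsh camp: 1A 1G; the dry ground: 3A 3G)
6. 1 adult and 1 gremlin ← the marsh camp.  (the marsh camp: 2A 2G; the dry ground: 2A 2G)
7. 2 adults → the dry ground.  (the marsh camp: 0A 2G; the dry ground: 4A 2G)
8. 1 gremlin ← the marsh camp.  (the marsh camp: 0A 3G; the dry ground: 4A 1G)
9. 3 gremlins → the dry ground.  (the marsh camp: 0A 0G; the dry ground: 4A 4G)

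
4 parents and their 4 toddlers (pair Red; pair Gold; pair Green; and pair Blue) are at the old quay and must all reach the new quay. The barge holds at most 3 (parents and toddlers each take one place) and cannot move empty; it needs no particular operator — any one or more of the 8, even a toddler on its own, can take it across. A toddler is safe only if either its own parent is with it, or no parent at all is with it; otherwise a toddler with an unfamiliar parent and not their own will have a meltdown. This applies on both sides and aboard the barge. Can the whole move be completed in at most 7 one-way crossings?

Counting alone: each trip to the new quay takes at most 3 across and each return brings at least 1 back, so after t trips out (and t−1 returns) at most 3t − (t−1) of the 8 are across; that first reaches 8 at t = 4, so at least 7 crossings are needed.
The safety rule pushes this higher. Following every safe sequence of crossings, the most of the 8 that can be at the new quay as the barge arrives there on crossing 7 is 7 — never all 8.
So the move cannot be finished within 7 crossings. (The shortest complete plan takes 9:)
1. parent Red and toddler Red cross → the new quay.
2. parent Red crosses ← the old quay.
3. parent Gold, parent Red, and toddler Gold cross → the new quay.
4. parent Red and toddler Red cross ← the old quay.
5. parent Blue, parent Green, and parent Red cross → the new quay.
6. toddler Gold crosses ← the old quay.
7. toddler Gold and toddler Red cross → the new quay.
8. toddler Red crosses ← the old quay.
9. toddler Blue, toddler Green, and toddler Red cross → the new quay.

No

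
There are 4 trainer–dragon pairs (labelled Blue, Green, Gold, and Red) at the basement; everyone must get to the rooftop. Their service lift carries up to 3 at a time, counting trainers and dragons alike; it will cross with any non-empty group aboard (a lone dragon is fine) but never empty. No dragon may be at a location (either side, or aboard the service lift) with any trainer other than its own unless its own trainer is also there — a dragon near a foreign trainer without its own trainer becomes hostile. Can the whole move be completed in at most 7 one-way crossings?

Counting alone: each trip to the rooftop takes at most 3 across and each return brings at least 1 back, so after t trips out (and t−1 returns) at most 3t − (t−1) of the 8 are across; that first reaches 8 at t = 4, so at least 7 crossings are needed.
The safety rule pushes this higher. Following every safe sequence of crossings, the most of the 8 that can be at the rooftop as the service lift arrives there on crossing 7 is 7 — never all 8.
So the move cannot be finished within 7 crossings. (The shortest complete plan takes 9:)
1. dragon Blue and trainer Blue cross → the rooftop.
2. trainer Blue crosses ← the basement.
3. dragon Green, trainer Blue, and trainer Green cross → the rooftop.
4. dragon Blue and trainer Blue cross ← the basement.
5. trainer Blue, trainer Gold, and trainer Red cross → the rooftop.
6. dragon Green crosses ← the basement.
7. dragon Blue and dragon Green cross → the rooftop.
8. dragon Blue crosses ← the basement.
9. dragon Blue, dragon Gold, and dragon Red cross → the rooftop.

No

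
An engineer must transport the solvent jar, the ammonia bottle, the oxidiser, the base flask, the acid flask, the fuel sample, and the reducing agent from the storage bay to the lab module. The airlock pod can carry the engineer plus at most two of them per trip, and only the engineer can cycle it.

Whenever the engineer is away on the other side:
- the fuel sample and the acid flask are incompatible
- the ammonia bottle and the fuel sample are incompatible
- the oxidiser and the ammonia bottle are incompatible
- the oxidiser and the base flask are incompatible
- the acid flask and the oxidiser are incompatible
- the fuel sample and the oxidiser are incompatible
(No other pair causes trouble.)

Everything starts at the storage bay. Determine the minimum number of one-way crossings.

11

Counting alone: the engineer can take at most 2 across per trip to the lab module, so moving all 7 needs at least 4 loaded trips out, with a return between consecutive ones — at least 7 crossings.
The safety rule pushes this higher. Following every safe sequence of crossings, the most of the 7 that can be at the lab module as the airlock pod arrives there on crossings 7, 9 is 5, 6 respectively — never all 7.
So no plan with fewer than 11 crossings exists, and this one achieves 11:
1. Engineer goes to the lab module with the fuel sample and the oxidiser.  [the storage bay: the acid flask, the ammonia bottle, the base flask, the reducing agent, the solvent jar | the lab module: the fuel sample, the oxidiser]
2. Engineer goes back to the storage bay with the oxidiser.  [the storage bay: the acid flask, the ammonia bottle, the base flask, the oxidiser, the reducing agent, the solvent jar | the lab module: the fuel sample]
3. Engineer goes to the lab module with the oxidiser and the solvent jar.  [the storage bay: the acid flask, the ammonia bottle, the base flask, the reducing agent | the lab module: the fuel sample, the oxidiser, the solvent jar]
4. Engineer goes back to the storage bay with the oxidiser.  [the storage bay: the acid flask, the ammonia bottle, the base flask, the oxidiser, the reducing agent | the lab module: the fuel sample, the solvent jar]
5. Engineer goes to the lab module with the base flask and the oxidiser.  [the storage bay: the acid flask, the ammonia bottle, the reducing agent | the lab module: the base flask, the fuel sample, the oxidiser, the solvent jar]
6. Engineer goes back to the storage bay with the oxidiser.  [the storage bay: the acid flask, the ammonia bottle, the oxidiser, the reducing agent | the lab module: the base flask, the fuel sample, the solvent jar]
7. Engineer goes to the lab module with the acid flask and the ammonia bottle.  [the storage bay: the oxidiser, the reducing agent | the lab module: the acid flask, the ammonia bottle, the base flask, the fuel sample, the solvent jar]
8. Engineer goes back to the storage bay with the fuel sample.  [the storage bay: the fuel sample, the oxidiser, the reducing agent | the lab module: the acid flask, the ammonia bottle, the base flask, the solvent jar]
9. Engineer goes to the lab module with the oxidiser and the reducing agent.  [the storage bay: the fuel sample | the lab module: the acid flask, the ammonia bottle, the base flask, the oxidiser, the reducing agent, the solvent jar]
10. Engineer goes back to the storage bay with the oxidiser.  [the storage bay: the fuel sample, the oxidiser | the lab module: the acid flask, the ammonia bottle, the base flask, the reducing agent, the solvent jar]
11. Engineer goes to the lab module with the fuel sample and the oxidiser.  [the storage bay: — | the lab module: the acid flask, the ammonia bottle, the base flask, the fuel sample, the oxidiser, the reducing agent, the solvent jar]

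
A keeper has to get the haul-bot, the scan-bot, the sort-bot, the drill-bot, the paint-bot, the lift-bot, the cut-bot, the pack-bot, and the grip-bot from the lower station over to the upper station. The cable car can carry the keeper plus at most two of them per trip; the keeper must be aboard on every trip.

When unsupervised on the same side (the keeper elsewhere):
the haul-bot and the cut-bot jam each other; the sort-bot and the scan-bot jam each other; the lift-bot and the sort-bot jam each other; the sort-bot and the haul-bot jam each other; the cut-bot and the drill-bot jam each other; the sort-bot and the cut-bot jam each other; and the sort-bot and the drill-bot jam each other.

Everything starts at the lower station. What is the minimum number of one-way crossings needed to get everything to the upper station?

15

Counting alone: the keeper can take at most 2 across per trip to the upper station, so moving all 9 needs at least 5 loaded trips out, with a return between consecutive ones — at least 9 crossings.
The safety rule pushes this higher. Following every safe sequence of crossings, the most of the 9 that can be at the upper station as the cable car arrives there on crossings 9, 11, 13 is 6, 7, 8 respectively — never all 9.
So no plan with fewer than 15 crossings exists, and this one achieves 15:
1. Keeper goes to the upper station with the cut-bot and the sort-bot.  [the lower station: the drill-bot, the grip-bot, the haul-bot, the lift-bot, the pack-bot, the paint-bot, the scan-bot | the upper station: the cut-bot, the sort-bot]
2. Keeper goes back to the lower station with the sort-bot.  [the lower station: the drill-bot, the grip-bot, the haul-bot, the lift-bot, the pack-bot, the paint-bot, the scan-bot, the sort-bot | the upper station: the cut-bot]
3. Keeper goes to the upper station with the scan-bot and the sort-bot.  [the lower station: the drill-bot, the grip-bot, the haul-bot, the lift-bot, the pack-bot, the paint-bot | the upper station: the cut-bot, the scan-bot, the sort-bot]
4. Keeper goes back to the lower station with the sort-bot.  [the lower station: the drill-bot, the grip-bot, the haul-bot, the lift-bot, the pack-bot, the paint-bot, the sort-bot | the upper station: the cut-bot, the scan-bot]
5. Keeper goes to the upper station with the paint-bot and the sort-bot.  [the lower station: the drill-bot, the grip-bot, the haul-bot, the lift-bot, the pack-bot | the upper station: the cut-bot, the paint-bot, the scan-bot, the sort-bot]
6. Keeper goes back to the lower station with the sort-bot.  [the lower station: the drill-bot, the grip-bot, the haul-bot, the lift-bot, the pack-bot, the sort-bot | the upper station: the cut-bot, the paint-bot, the scan-bot]
7. Keeper goes to the upper station with the lift-bot and the sort-bot.  [the lower station: the drill-bot, the grip-bot, the haul-bot, the pack-bot | the upper station: the cut-bot, the lift-bot, the paint-bot, the scan-bot, the sort-bot]
8. Keeper goes back to the lower station with the sort-bot.  [the lower station: the drill-bot, the grip-bot, the haul-bot, the pack-bot, the sort-bot | the upper station: the cut-bot, the lift-bot, the paint-bot, the scan-bot]
9. Keeper goes to the upper station with the drill-bot and the haul-bot.  [the lower station: the grip-bot, the pack-bot, the sort-bot | the upper station: the cut-bot, the drill-bot, the haul-bot, the lift-bot, the paint-bot, the scan-bot]
10. Keeper goes back to the lower station with the cut-bot.  [the lower station: the cut-bot, the grip-bot, the pack-bot, the sort-bot | the upper station: the drill-bot, the haul-bot, the lift-bot, the paint-bot, the scan-bot]
11. Keeper goes to the upper station with the pack-bot and the sort-bot.  [the lower station: the cut-bot, the grip-bot | the upper station: the drill-bot, the haul-bot, the lift-bot, the pack-bot, the paint-bot, the scan-bot, the sort-bot]
12. Keeper goes back to the lower station with the sort-bot.  [the lower station: the cut-bot, the grip-bot, the sort-bot | the upper station: the drill-bot, the haul-bot, the lift-bot, the pack-bot, the paint-bot, the scan-bot]
13. Keeper goes to the upper station with the grip-bot and the sort-bot.  [the lower station: the cut-bot | the upper station: the drill-bot, the grip-bot, the haul-bot, the lift-bot, the pack-bot, the paint-bot, the scan-bot, the sort-bot]
14. Keeper goes back to the lower station with the sort-bot.  [the lower station: the cut-bot, the sort-bot | the upper station: the drill-bot, the grip-bot, the haul-bot, the lift-bot, the pack-bot, the paint-bot, the scan-bot]
15. Keeper goes to the upper station with the cut-bot and the sort-bot.  [the lower station: — | the upper station: the cut-bot, the drill-bot, the grip-bot, the haul-bot, the lift-bot, the pack-bot, the paint-bot, the scan-bot, the sort-bot]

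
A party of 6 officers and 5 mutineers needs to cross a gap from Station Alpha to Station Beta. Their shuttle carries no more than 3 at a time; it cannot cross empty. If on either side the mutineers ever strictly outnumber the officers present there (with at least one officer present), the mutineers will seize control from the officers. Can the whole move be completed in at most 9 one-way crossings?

Yes

Yes — this plan uses 9 crossings (≤ 9):
1. 3 mutineers → Station Beta.  (Station Alpha: 6O 2M; Station Beta: 0O 3M)
2. 1 mutineer ← Station Alpha.  (Station Alpha: 6O 3M; Station Beta: 0O 2M)
3. 3 officers → Station Beta.  (Station Alpha: 3O 3M; Station Beta: 3O 2M)
4. 1 officer ← Station Alpha.  (Station Alpha: 4O 3M; Station Beta: 2O 2M)
5. 2 officers and 1 mutineer → Station Beta.  (Station Alpha: 2O 2M; Station Beta: 4O 3M)
6. 1 officer ← Station Alpha.  (Station Alpha: 3O 2M; Station Beta: 3O 3M)
7. 2 officers and 1 mutineer → Station Beta.  (Station Alpha: 1O 1M; Station Beta: 5O 4M)
8. 1 officer ← Station Alpha.  (Station Alpha: 2O 1M; Station Beta: 4O 4M)
9. 2 officers and 1 mutineer → Station Beta.  (Station Alpha: 0O 0M; Station Beta: 6O 5M)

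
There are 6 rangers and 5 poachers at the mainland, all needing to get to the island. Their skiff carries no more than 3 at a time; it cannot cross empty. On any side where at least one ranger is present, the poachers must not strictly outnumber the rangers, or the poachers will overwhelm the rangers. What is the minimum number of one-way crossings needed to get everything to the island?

9

Counting alone: each trip to the island takes at most 3 across and each return brings at least 1 back, so after t trips out (and t−1 returns) at most 3t − (t−1) of the 11 are across; that first reaches 11 at t = 5, so at least 9 crossings are needed.
The plan below uses exactly 9 crossings, so it is optimal:
1. 3 poachers → the island.  (the mainland: 6R 2P; the island: 0R 3P)
2. 1 poacher ← the mainland.  (the mainland: 6R 3P; the island: 0R 2P)
3. 3 rangers → the island.  (the mainland: 3R 3P; the island: 3R 2P)
4. 1 ranger ← the mainland.  (the mainland: 4R 3P; the island: 2R 2P)
5. 2 rangers and 1 poacher → the island.  (the mainland: 2R 2P; the island: 4R 3P)
6. 1 ranger ← the mainland.  (the mainland: 3R 2P; the island: 3R 3P)
7. 2 rangers and 1 poacher → the island.  (the mainland: 1R 1P; the island: 5R 4P)
8. 1 ranger ← the mainland.  (the mainland: 2R 1P; the island: 4R 4P)
9. 2 rangers and 1 poacher → the island.  (the mainland: 0R 0P; the island: 6R 5P)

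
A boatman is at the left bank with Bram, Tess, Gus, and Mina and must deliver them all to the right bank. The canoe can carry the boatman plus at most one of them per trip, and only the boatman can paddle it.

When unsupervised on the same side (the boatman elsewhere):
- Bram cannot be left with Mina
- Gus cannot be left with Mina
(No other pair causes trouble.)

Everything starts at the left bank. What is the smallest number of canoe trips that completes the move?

9

Counting alone: the boatman can take at most 1 across per trip to the right bank, so moving all 4 needs at least 4 loaded trips out, with a return between consecutive ones — at least 7 crossings.
The safety rule pushes this higher. Following every safe sequence of crossings, the most of the 4 that can be at the right bank as the canoe arrives there on crossing 7 is 3 — never all 4.
So no plan with fewer than 9 crossings exists, and this one achieves 9:
1. Boatman goes to the right bank with Mina.
2. Boatman goes back to the left bank alone.
3. Boatman goes to the right bank with Bram.
4. Boatman goes back to the left bank with Mina.
5. Boatman goes to the right bank with Gus.
6. Boatman goes back to the left bank alone.
7. Boatman goes to the right bank with Tess.
8. Boatman goes back to the left bank alone.
9. Boatman goes to the right bank with Mina.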